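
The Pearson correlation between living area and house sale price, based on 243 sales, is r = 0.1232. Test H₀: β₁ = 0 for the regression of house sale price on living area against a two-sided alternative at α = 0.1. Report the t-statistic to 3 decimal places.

t = r·√(n − 2)/√(1 − r²) = 0.1232·√241/√0.984822 = 1.927.
df = n − 2 = 241.
Two-sided p ≈ 0.0551, which is < 0.1, so reject H₀.
There is evidence of a linear association between living area and house sale price.

t = 1.927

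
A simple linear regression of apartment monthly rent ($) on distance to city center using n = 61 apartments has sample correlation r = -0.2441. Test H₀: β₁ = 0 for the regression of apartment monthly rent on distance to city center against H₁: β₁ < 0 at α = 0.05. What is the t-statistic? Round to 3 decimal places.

t = -1.933

t = r·√(n − 2)/√(1 − r²) = -0.2441·√59/√0.940415 = -1.933.
df = n − 2 = 59.
One-sided p ≈ 0.0290, which is < 0.05, so reject H₀.
There is evidence of a linear association between distance to city center and apartment monthly rent.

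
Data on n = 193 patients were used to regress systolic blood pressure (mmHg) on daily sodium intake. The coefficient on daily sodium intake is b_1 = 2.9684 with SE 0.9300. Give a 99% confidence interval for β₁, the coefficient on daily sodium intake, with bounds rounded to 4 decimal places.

df = n − 2 = 193 − 2 = 191.
t* = t_{0.005, 191} = 2.601814.
Margin = t* × SE = 2.601814 × 0.9300 = 2.419687.
CI: 2.9684 ± 2.419687 → (0.5487, 5.3881).
With 99% confidence, each one-unit increase in daily sodium intake is associated with a change of between 0.5487 and 5.3881 mmHg in systolic blood pressure.

(0.5487, 5.3881)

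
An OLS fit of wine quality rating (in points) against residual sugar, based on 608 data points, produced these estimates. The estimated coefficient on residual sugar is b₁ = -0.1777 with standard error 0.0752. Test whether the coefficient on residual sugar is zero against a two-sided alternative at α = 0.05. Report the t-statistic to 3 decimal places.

t = -2.363

H₀: β₁ = 0 vs H₁: β₁ ≠ 0.
t = (b₁ − β₁⁰)/SE = -0.1777 / 0.0752 = -2.363.
df = n − 2 = 608 − 2 = 606.
Two-sided p ≈ 0.0184, which is < 0.05, so reject H₀.
There is evidence that residual sugar is associated with wine quality rating.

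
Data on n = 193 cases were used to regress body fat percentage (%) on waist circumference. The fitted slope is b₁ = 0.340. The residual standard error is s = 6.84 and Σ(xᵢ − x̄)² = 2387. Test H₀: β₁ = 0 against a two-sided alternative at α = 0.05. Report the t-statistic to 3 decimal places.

SE(b₁) = s/√Sₓₓ = 6.84/√2387 = 0.140001.
t = 0.340 / 0.140001 = 2.429.
df = n − 2 = 191.
Two-sided p ≈ 0.0161, which is < 0.05, so reject H₀.
There is evidence that waist circumference is associated with body fat percentage.

t = 2.429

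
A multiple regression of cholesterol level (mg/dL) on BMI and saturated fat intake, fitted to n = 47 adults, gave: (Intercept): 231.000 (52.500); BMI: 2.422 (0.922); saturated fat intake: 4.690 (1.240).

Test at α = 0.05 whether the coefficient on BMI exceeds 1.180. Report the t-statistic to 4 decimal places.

t = 1.3471

Read off: b = 2.422, SE = 0.922 for BMI.
H₀: β₁ = 1.180 vs H₁: β₁ > 1.180.
t = (2.422 − 1.180) / 0.922 = 1.3471.
df = n − k − 1 = 47 − 2 − 1 = 44.
One-sided p ≈ 0.0924, which is ≥ 0.05, so fail to reject H₀.
The data do not give significant evidence that the true slope on BMI exceeds 1.180 mg/dL per unit, holding the other predictors fixed.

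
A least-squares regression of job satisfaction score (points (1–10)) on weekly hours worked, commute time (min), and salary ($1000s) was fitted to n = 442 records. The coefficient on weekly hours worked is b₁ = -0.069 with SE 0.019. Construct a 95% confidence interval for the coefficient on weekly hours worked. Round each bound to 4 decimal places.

df = n − k − 1 = 442 − 3 − 1 = 438.
t* = t_{0.025, 438} = 1.965395.
Margin = t* × SE = 1.965395 × 0.019 = 0.037343.
CI: -0.069 ± 0.037343 → (-0.1063, -0.0317).
With 95% confidence, each one-unit increase in weekly hours worked is associated with a change of between -0.1063 and -0.0317 points (1–10) in job satisfaction score, holding the other predictors fixed.

(-0.1063, -0.0317)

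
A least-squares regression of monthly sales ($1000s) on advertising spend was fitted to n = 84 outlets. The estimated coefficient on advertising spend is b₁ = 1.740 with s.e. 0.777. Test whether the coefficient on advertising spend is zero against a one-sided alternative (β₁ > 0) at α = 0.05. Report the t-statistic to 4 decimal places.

H₀: β₁ = 0 vs H₁: β₁ > 0.
t = (b₁ − β₁⁰)/SE = 1.740 / 0.777 = 2.2394.
df = n − 2 = 84 − 2 = 82.
One-sided p ≈ 0.0139, which is < 0.05, so reject H₀.
There is evidence that the true slope on advertising spend is positive.

t = 2.2394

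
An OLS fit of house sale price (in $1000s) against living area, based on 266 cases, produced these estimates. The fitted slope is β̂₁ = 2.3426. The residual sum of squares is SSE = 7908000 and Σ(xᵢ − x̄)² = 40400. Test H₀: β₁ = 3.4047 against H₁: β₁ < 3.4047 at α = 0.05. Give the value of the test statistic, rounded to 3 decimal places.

t = -1.233

MSE = SSE/(n − 2) = 7908000/264 = 29954.5.
SE(β̂₁) = √(MSE/Sₓₓ) = √(29954.5/40400) = 0.861074.
t = (2.3426 − 3.4047) / 0.861074 = -1.233.
df = n − 2 = 264.
One-sided p ≈ 0.1093, which is ≥ 0.05, so fail to reject H₀.
The data do not give significant evidence that the true slope on living area is below 3.4047 $1000s per unit.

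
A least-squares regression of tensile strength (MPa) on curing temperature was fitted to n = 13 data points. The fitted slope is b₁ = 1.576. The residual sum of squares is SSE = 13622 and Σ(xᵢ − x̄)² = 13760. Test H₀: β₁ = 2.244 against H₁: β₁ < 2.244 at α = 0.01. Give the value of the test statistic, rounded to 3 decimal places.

t = -2.227

MSE = SSE/(n − 2) = 13622/11 = 1238.36.
SE(b₁) = √(MSE/Sₓₓ) = √(1238.36/13760) = 0.299996.
t = (1.576 − 2.244) / 0.299996 = -2.227.
df = n − 2 = 11.
One-sided p ≈ 0.0239, which is ≥ 0.01, so fail to reject H₀.
The data do not give significant evidence that the true slope on curing temperature is below 2.244 MPa per unit.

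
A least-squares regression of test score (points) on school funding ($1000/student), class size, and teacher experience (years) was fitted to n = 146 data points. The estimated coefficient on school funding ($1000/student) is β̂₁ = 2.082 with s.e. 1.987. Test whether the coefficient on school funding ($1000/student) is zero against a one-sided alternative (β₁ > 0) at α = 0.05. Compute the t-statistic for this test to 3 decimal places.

t = 1.048

H₀: β₁ = 0 vs H₁: β₁ > 0.
t = (β̂₁ − β₁⁰)/SE = 2.082 / 1.987 = 1.048.
df = n − k − 1 = 146 − 3 − 1 = 142.
One-sided p ≈ 0.1483, which is ≥ 0.05, so fail to reject H₀.
The data do not give significant evidence that the true slope on school funding ($1000/student) is positive, holding the other predictors fixed.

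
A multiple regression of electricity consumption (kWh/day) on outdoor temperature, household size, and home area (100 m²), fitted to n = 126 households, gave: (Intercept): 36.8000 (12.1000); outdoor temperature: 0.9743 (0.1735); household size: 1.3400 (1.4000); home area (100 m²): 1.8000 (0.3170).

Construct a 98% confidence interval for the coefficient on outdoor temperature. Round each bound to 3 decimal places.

Read off: b = 0.9743, SE = 0.1735 for outdoor temperature.
df = n − k − 1 = 126 − 3 − 1 = 122.
t* = t_{0.01, 122} = 2.357302.
Margin = t* × SE = 2.357302 × 0.1735 = 0.40899.
CI: 0.9743 ± 0.40899 → (0.565, 1.383).

(0.565, 1.383)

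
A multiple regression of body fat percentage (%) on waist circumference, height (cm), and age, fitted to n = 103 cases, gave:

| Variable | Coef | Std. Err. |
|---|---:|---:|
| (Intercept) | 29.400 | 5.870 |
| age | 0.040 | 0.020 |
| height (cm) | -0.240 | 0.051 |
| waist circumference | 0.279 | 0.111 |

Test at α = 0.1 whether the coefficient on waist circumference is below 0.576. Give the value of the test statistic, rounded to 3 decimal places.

t = -2.676

Read off: b = 0.279, SE = 0.111 for waist circumference.
H₀: β₁ = 0.576 vs H₁: β₁ < 0.576.
t = (0.279 − 0.576) / 0.111 = -2.676.
df = n − k − 1 = 103 − 3 − 1 = 99.
One-sided p ≈ 0.0044, which is < 0.1, so reject H₀.
There is evidence that the true slope on waist circumference is below 0.576 % per unit, holding the other predictors fixed.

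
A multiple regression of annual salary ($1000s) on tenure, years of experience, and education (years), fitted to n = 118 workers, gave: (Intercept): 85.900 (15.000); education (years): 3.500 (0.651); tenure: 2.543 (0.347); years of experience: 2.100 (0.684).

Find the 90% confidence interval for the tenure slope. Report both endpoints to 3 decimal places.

(1.968, 3.118)

Read off: b = 2.543, SE = 0.347 for tenure.
df = n − k − 1 = 118 − 3 − 1 = 114.
t* = t_{0.05, 114} = 1.65833.
Margin = t* × SE = 1.65833 × 0.347 = 0.57544.
CI: 2.543 ± 0.57544 → (1.968, 3.118).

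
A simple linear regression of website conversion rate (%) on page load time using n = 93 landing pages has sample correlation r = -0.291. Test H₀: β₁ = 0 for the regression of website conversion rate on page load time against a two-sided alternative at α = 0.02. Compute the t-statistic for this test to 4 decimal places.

t = -2.9015

t = r·√(n − 2)/√(1 − r²) = -0.291·√91/√0.915319 = -2.9015.
df = n − 2 = 91.
Two-sided p ≈ 0.0047, which is < 0.02, so reject H₀.
There is evidence of a linear association between page load time and website conversion rate.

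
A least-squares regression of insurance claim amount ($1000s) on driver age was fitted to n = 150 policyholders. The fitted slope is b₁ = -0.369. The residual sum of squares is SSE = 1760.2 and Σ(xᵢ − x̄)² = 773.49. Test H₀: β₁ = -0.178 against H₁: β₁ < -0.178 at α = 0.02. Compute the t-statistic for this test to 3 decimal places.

t = -1.540

MSE = SSE/(n − 2) = 1760.2/148 = 11.8932.
SE(b₁) = √(MSE/Sₓₓ) = √(11.8932/773.49) = 0.124.
t = (-0.369 − (-0.178)) / 0.124 = -1.540.
df = n − 2 = 148.
One-sided p ≈ 0.0628, which is ≥ 0.02, so fail to reject H₀.
The data do not give significant evidence that the true slope on driver age is below -0.178 $1000s per unit.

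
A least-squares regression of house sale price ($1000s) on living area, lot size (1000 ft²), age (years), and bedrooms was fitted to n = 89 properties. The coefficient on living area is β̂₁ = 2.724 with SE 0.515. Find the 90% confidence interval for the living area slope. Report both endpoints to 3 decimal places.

(1.867, 3.581)

df = n − k − 1 = 89 − 4 − 1 = 84.
t* = t_{0.05, 84} = 1.663197.
Margin = t* × SE = 1.663197 × 0.515 = 0.85655.
CI: 2.724 ± 0.85655 → (1.867, 3.581).
With 90% confidence, each one-unit increase in living area is associated with a change of between 1.867 and 3.581 $1000s in house sale price, holding the other predictors fixed.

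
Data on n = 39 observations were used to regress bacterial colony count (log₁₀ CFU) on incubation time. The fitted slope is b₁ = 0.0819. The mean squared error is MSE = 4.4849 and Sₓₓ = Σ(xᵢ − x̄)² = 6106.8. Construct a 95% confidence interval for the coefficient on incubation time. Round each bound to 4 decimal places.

(0.0270, 0.1368)

SE(b₁) = √(MSE/Sₓₓ) = √(4.4849/6106.8) = 0.0271.
df = n − 2 = 37.
t* = t_{0.025, 37} = 2.026192.
Margin = t* × SE = 2.026192 × 0.0271 = 0.054910.
CI: 0.0819 ± 0.054910 → (0.0270, 0.1368).
With 95% confidence, each one-unit increase in incubation time is associated with a change of between 0.0270 and 0.1368 log₁₀ CFU in bacterial colony count.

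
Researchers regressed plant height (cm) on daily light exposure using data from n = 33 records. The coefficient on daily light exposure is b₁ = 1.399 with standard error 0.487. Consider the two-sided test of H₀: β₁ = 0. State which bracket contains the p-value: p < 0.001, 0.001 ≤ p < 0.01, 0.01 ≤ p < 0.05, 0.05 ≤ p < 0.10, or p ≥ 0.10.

t = 1.399 / 0.487 = 2.873.
df = n − 2 = 33 − 2 = 31.
Two-sided p = 2·P(T_{31} > |t|) ≈ 0.0073.
So 0.001 ≤ p < 0.01.

0.001 ≤ p < 0.01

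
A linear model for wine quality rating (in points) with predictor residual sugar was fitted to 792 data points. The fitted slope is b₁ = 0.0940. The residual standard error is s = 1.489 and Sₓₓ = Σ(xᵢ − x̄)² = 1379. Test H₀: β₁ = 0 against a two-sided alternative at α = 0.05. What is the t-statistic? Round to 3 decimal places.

t = 2.344

SE(b₁) = s/√Sₓₓ = 1.489/√1379 = 0.0400971.
t = 0.0940 / 0.0400971 = 2.344.
df = n − 2 = 790.
Two-sided p ≈ 0.0193, which is < 0.05, so reject H₀.
There is evidence that residual sugar is associated with wine quality rating.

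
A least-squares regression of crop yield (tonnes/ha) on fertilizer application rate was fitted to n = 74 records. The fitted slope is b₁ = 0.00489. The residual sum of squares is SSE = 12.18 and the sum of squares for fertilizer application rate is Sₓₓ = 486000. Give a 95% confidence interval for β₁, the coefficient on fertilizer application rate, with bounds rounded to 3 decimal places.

MSE = SSE/(n − 2) = 12.18/72 = 0.169167.
SE(b₁) = √(MSE/Sₓₓ) = √(0.169167/486000) = 0.000589983.
df = n − 2 = 72.
t* = t_{0.025, 72} = 1.993464.
Margin = t* × SE = 1.993464 × 0.000589983 = 0.00118.
CI: 0.00489 ± 0.00118 → (0.004, 0.006).
With 95% confidence, each one-unit increase in fertilizer application rate is associated with a change of between 0.004 and 0.006 tonnes/ha in crop yield.

(0.004, 0.006)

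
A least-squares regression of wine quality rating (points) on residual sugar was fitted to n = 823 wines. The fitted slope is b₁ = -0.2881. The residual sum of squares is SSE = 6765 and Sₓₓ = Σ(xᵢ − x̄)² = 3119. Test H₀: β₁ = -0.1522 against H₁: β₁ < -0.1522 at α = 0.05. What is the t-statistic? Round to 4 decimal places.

MSE = SSE/(n − 2) = 6765/821 = 8.23995.
SE(b₁) = √(MSE/Sₓₓ) = √(8.23995/3119) = 0.051399.
t = (-0.2881 − (-0.1522)) / 0.051399 = -2.6440.
df = n − 2 = 821.
One-sided p ≈ 0.0042, which is < 0.05, so reject H₀.
There is evidence that the true slope on residual sugar is below -0.1522 points per unit.

t = -2.6440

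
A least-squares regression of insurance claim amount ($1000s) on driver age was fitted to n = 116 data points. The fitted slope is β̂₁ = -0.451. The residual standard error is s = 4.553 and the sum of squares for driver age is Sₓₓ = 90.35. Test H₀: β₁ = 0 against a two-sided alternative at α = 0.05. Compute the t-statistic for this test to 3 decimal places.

SE(β̂₁) = s/√Sₓₓ = 4.553/√90.35 = 0.478998.
t = -0.451 / 0.478998 = -0.942.
df = n − 2 = 114.
Two-sided p ≈ 0.3484, which is ≥ 0.05, so fail to reject H₀.
The data do not give significant evidence of an association between driver age and insurance claim amount.

t = -0.942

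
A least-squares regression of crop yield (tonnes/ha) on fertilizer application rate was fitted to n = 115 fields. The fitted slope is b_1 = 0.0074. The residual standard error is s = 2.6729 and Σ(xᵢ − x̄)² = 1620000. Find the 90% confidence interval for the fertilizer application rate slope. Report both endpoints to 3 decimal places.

SE(b_1) = s/√Sₓₓ = 2.6729/√1620000 = 0.00210003.
df = n − 2 = 113.
t* = t_{0.05, 113} = 1.65845.
Margin = t* × SE = 1.65845 × 0.00210003 = 0.00348.
CI: 0.0074 ± 0.00348 → (0.004, 0.011).
With 90% confidence, each one-unit increase in fertilizer application rate is associated with a change of between 0.004 and 0.011 tonnes/ha in crop yield.

(0.004, 0.011)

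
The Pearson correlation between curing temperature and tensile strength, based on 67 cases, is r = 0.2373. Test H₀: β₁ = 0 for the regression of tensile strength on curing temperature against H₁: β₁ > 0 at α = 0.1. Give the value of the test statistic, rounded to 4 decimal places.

t = 1.9694

t = r·√(n − 2)/√(1 − r²) = 0.2373·√65/√0.943689 = 1.9694.
df = n − 2 = 65.
One-sided p ≈ 0.0266, which is < 0.1, so reject H₀.
There is evidence of a linear association between curing temperature and tensile strength.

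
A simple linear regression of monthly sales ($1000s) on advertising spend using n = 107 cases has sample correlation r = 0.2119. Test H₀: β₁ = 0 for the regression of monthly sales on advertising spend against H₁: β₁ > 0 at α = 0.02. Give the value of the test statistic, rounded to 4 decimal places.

t = r·√(n − 2)/√(1 − r²) = 0.2119·√105/√0.955098 = 2.2218.
df = n − 2 = 105.
One-sided p ≈ 0.0142, which is < 0.02, so reject H₀.
There is evidence of a linear association between advertising spend and monthly sales.

t = 2.2218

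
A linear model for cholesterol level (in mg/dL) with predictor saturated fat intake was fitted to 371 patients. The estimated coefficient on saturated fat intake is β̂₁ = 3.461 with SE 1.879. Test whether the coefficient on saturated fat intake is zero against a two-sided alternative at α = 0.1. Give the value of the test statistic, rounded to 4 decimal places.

H₀: β₁ = 0 vs H₁: β₁ ≠ 0.
t = (β̂₁ − β₁⁰)/SE = 3.461 / 1.879 = 1.8419.
df = n − 2 = 371 − 2 = 369.
Two-sided p ≈ 0.0663, which is < 0.1, so reject H₀.
There is evidence that saturated fat intake is associated with cholesterol level.

t = 1.8419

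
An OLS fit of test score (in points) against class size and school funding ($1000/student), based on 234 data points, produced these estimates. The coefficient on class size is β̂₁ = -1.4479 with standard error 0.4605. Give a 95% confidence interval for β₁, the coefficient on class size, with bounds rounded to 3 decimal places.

(-2.355, -0.541)

df = n − k − 1 = 234 − 2 − 1 = 231.
t* = t_{0.025, 231} = 1.970287.
Margin = t* × SE = 1.970287 × 0.4605 = 0.90732.
CI: -1.4479 ± 0.90732 → (-2.355, -0.541).
With 95% confidence, each one-unit increase in class size is associated with a change of between -2.355 and -0.541 points in test score, holding the other predictors fixed.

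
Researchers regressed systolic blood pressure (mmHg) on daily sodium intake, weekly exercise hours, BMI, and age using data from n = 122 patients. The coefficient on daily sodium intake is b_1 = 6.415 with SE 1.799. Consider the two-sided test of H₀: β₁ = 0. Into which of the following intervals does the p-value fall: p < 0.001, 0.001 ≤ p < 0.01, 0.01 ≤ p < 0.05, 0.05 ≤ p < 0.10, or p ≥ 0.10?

t = 6.415 / 1.799 = 3.566.
df = n − k − 1 = 122 − 4 − 1 = 117.
Two-sided p = 2·P(T_{117} > |t|) ≈ 0.0005.
So p < 0.001.

p < 0.001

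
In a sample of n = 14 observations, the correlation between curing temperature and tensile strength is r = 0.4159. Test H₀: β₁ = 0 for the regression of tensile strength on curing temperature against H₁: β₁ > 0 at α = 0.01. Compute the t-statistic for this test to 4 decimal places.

t = r·√(n − 2)/√(1 − r²) = 0.4159·√12/√0.827027 = 1.5842.
df = n − 2 = 12.
One-sided p ≈ 0.0696, which is ≥ 0.01, so fail to reject H₀.
The data do not give significant evidence of a linear association between curing temperature and tensile strength.

t = 1.5842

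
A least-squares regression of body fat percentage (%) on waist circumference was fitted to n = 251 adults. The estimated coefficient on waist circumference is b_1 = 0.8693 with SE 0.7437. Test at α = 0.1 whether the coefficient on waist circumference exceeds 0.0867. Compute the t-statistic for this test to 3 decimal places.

H₀: β₁ = 0.0867 vs H₁: β₁ > 0.0867.
t = (b_1 − β₁⁰)/SE = (0.8693 − 0.0867) / 0.7437 = 1.052.
df = n − 2 = 251 − 2 = 249.
One-sided p ≈ 0.1468, which is ≥ 0.1, so fail to reject H₀.
The data do not give significant evidence that the true slope on waist circumference exceeds 0.0867 % per unit.

t = 1.052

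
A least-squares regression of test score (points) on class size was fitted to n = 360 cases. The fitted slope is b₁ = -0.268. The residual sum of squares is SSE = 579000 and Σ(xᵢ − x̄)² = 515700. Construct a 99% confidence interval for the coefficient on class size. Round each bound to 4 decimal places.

(-0.4130, -0.1230)

MSE = SSE/(n − 2) = 579000/358 = 1617.32.
SE(b₁) = √(MSE/Sₓₓ) = √(1617.32/515700) = 0.0560014.
df = n − 2 = 358.
t* = t_{0.005, 358} = 2.589632.
Margin = t* × SE = 2.589632 × 0.0560014 = 0.145023.
CI: -0.268 ± 0.145023 → (-0.4130, -0.1230).
With 99% confidence, each one-unit increase in class size is associated with a change of between -0.4130 and -0.1230 points in test score.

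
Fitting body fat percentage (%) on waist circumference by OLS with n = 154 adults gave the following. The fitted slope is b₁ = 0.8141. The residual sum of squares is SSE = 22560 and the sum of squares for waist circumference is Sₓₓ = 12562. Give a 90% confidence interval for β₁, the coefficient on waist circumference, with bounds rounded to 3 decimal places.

(0.634, 0.994)

MSE = SSE/(n − 2) = 22560/152 = 148.421.
SE(b₁) = √(MSE/Sₓₓ) = √(148.421/12562) = 0.108697.
df = n − 2 = 152.
t* = t_{0.05, 152} = 1.65494.
Margin = t* × SE = 1.65494 × 0.108697 = 0.17989.
CI: 0.8141 ± 0.17989 → (0.634, 0.994).
With 90% confidence, each one-unit increase in waist circumference is associated with a change of between 0.634 and 0.994 % in body fat percentage.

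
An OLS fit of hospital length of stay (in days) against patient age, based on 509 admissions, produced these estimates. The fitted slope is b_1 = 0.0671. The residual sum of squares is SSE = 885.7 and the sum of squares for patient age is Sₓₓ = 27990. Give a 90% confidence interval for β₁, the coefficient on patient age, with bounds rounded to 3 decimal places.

(0.054, 0.080)

MSE = SSE/(n − 2) = 885.7/507 = 1.74694.
SE(b_1) = √(MSE/Sₓₓ) = √(1.74694/27990) = 0.0079002.
df = n − 2 = 507.
t* = t_{0.05, 507} = 1.647865.
Margin = t* × SE = 1.647865 × 0.0079002 = 0.01302.
CI: 0.0671 ± 0.01302 → (0.054, 0.080).
With 90% confidence, each one-unit increase in patient age is associated with a change of between 0.054 and 0.080 days in hospital length of stay.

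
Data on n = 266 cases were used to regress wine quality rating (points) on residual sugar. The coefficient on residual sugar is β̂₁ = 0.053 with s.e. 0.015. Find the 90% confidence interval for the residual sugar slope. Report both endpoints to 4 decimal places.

df = n − 2 = 266 − 2 = 264.
t* = t_{0.05, 264} = 1.650646.
Margin = t* × SE = 1.650646 × 0.015 = 0.024760.
CI: 0.053 ± 0.024760 → (0.0282, 0.0778).
With 90% confidence, each one-unit increase in residual sugar is associated with a change of between 0.0282 and 0.0778 points in wine quality rating.

(0.0282, 0.0778)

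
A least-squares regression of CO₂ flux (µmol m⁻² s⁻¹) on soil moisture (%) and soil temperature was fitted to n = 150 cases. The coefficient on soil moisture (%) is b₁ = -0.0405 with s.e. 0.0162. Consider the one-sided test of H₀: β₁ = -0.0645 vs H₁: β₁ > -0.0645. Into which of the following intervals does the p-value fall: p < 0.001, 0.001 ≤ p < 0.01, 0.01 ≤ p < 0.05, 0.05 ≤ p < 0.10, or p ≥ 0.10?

t = (-0.0405 − (-0.0645)) / 0.0162 = 1.481.
df = n − k − 1 = 150 − 2 − 1 = 147.
One-sided p = P(T_{147} > t) ≈ 0.0703.
So 0.05 ≤ p < 0.10.

0.05 ≤ p < 0.10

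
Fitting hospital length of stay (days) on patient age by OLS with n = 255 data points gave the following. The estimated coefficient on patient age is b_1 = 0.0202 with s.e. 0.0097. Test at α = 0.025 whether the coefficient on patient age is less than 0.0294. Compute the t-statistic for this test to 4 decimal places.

t = -0.9485

H₀: β₁ = 0.0294 vs H₁: β₁ < 0.0294.
t = (b_1 − β₁⁰)/SE = (0.0202 − 0.0294) / 0.0097 = -0.9485.
df = n − 2 = 255 − 2 = 253.
One-sided p ≈ 0.1719, which is ≥ 0.025, so fail to reject H₀.
The data do not give significant evidence that the true slope on patient age is below 0.0294 days per unit.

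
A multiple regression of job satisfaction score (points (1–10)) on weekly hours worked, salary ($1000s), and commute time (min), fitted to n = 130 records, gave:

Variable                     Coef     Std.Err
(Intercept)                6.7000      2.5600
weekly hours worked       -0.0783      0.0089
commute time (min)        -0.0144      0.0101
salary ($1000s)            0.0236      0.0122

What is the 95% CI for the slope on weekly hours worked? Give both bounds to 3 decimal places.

Read off: b = -0.0783, SE = 0.0089 for weekly hours worked.
df = n − k − 1 = 130 − 3 − 1 = 126.
t* = t_{0.025, 126} = 1.978971.
Margin = t* × SE = 1.978971 × 0.0089 = 0.01761.
CI: -0.0783 ± 0.01761 → (-0.096, -0.061).

(-0.096, -0.061)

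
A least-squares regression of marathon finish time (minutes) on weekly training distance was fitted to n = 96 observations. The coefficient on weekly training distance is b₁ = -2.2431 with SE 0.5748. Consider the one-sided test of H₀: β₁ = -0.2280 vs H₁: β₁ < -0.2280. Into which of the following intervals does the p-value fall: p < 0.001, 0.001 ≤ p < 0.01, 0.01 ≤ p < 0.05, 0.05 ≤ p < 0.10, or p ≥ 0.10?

t = (-2.2431 − (-0.2280)) / 0.5748 = -3.506.
df = n − 2 = 96 − 2 = 94.
One-sided p = P(T_{94} < t) ≈ 0.0003.
So p < 0.001.

p < 0.001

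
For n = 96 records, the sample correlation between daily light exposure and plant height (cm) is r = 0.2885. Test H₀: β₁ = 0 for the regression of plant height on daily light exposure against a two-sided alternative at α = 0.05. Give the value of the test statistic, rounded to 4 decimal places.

t = r·√(n − 2)/√(1 − r²) = 0.2885·√94/√0.916768 = 2.9213.
df = n − 2 = 94.
Two-sided p ≈ 0.0044, which is < 0.05, so reject H₀.
There is evidence of a linear association between daily light exposure and plant height.

t = 2.9213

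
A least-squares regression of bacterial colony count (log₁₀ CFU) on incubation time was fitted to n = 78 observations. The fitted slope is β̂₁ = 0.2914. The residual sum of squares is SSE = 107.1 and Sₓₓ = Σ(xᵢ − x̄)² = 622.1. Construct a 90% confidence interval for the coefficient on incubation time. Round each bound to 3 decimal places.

MSE = SSE/(n − 2) = 107.1/76 = 1.40921.
SE(β̂₁) = √(MSE/Sₓₓ) = √(1.40921/622.1) = 0.0475946.
df = n − 2 = 76.
t* = t_{0.05, 76} = 1.665151.
Margin = t* × SE = 1.665151 × 0.0475946 = 0.07925.
CI: 0.2914 ± 0.07925 → (0.212, 0.371).
With 90% confidence, each one-unit increase in incubation time is associated with a change of between 0.212 and 0.371 log₁₀ CFU in bacterial colony count.

(0.212, 0.371)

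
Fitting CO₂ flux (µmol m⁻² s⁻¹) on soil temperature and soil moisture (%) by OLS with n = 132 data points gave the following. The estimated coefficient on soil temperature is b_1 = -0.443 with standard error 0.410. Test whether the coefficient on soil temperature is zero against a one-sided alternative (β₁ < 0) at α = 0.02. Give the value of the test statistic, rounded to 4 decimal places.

H₀: β₁ = 0 vs H₁: β₁ < 0.
t = (b_1 − β₁⁰)/SE = -0.443 / 0.410 = -1.0805.
df = n − k − 1 = 132 − 2 − 1 = 129.
One-sided p ≈ 0.1410, which is ≥ 0.02, so fail to reject H₀.
The data do not give significant evidence that the true slope on soil temperature is negative, holding the other predictors fixed.

t = -1.0805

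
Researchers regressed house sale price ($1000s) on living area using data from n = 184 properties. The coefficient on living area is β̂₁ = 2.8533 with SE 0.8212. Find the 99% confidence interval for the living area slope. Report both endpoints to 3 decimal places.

(0.716, 4.991)

df = n − 2 = 184 − 2 = 182.
t* = t_{0.005, 182} = 2.603112.
Margin = t* × SE = 2.603112 × 0.8212 = 2.13768.
CI: 2.8533 ± 2.13768 → (0.716, 4.991).
With 99% confidence, each one-unit increase in living area is associated with a change of between 0.716 and 4.991 $1000s in house sale price.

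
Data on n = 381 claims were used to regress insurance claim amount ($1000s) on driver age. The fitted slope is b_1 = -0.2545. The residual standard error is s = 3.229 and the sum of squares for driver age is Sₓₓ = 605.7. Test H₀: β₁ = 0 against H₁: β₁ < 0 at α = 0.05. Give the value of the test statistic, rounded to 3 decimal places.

SE(b_1) = s/√Sₓₓ = 3.229/√605.7 = 0.131202.
t = -0.2545 / 0.131202 = -1.940.
df = n − 2 = 379.
One-sided p ≈ 0.0266, which is < 0.05, so reject H₀.
There is evidence that the true slope on driver age is negative.

t = -1.940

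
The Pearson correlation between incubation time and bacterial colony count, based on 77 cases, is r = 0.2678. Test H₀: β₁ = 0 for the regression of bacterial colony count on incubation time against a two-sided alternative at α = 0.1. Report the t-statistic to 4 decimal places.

t = 2.4071

t = r·√(n − 2)/√(1 − r²) = 0.2678·√75/√0.928283 = 2.4071.
df = n − 2 = 75.
Two-sided p ≈ 0.0185, which is < 0.1, so reject H₀.
There is evidence of a linear association between incubation time and bacterial colony count.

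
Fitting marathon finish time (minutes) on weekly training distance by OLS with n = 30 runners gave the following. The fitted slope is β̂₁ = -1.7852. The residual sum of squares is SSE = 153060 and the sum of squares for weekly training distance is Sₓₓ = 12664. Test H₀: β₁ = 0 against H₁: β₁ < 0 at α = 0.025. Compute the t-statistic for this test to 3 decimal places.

t = -2.717

MSE = SSE/(n − 2) = 153060/28 = 5466.43.
SE(β̂₁) = √(MSE/Sₓₓ) = √(5466.43/12664) = 0.657002.
t = -1.7852 / 0.657002 = -2.717.
df = n − 2 = 28.
One-sided p ≈ 0.0056, which is < 0.025, so reject H₀.
There is evidence that the true slope on weekly training distance is negative.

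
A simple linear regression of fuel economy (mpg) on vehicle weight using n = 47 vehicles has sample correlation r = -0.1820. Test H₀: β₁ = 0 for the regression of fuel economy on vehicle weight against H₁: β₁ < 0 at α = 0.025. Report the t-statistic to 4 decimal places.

t = -1.2416

t = r·√(n − 2)/√(1 − r²) = -0.1820·√45/√0.966876 = -1.2416.
df = n − 2 = 45.
One-sided p ≈ 0.1104, which is ≥ 0.025, so fail to reject H₀.
The data do not give significant evidence of a linear association between vehicle weight and fuel economy.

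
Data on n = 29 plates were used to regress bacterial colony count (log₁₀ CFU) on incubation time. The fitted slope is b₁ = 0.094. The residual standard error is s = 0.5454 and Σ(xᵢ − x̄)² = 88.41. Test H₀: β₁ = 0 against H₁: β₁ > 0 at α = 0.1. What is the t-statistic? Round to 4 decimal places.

t = 1.6206

SE(b₁) = s/√Sₓₓ = 0.5454/√88.41 = 0.0580049.
t = 0.094 / 0.0580049 = 1.6206.
df = n − 2 = 27.
One-sided p ≈ 0.0584, which is < 0.1, so reject H₀.
There is evidence that the true slope on incubation time is positive.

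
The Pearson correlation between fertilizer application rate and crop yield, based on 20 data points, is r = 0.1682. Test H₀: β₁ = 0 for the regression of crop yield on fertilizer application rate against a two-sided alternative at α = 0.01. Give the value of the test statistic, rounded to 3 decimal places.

t = 0.724

t = r·√(n − 2)/√(1 − r²) = 0.1682·√18/√0.971709 = 0.724.
df = n − 2 = 18.
Two-sided p ≈ 0.4784, which is ≥ 0.01, so fail to reject H₀.
The data do not give significant evidence of a linear association between fertilizer application rate and crop yield.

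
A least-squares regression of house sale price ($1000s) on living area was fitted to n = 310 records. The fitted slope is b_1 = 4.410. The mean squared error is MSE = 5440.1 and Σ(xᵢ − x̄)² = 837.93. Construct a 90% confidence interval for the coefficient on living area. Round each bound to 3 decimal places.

SE(b_1) = √(MSE/Sₓₓ) = √(5440.1/837.93) = 2.548.
df = n − 2 = 308.
t* = t_{0.05, 308} = 1.649816.
Margin = t* × SE = 1.649816 × 2.548 = 4.20373.
CI: 4.410 ± 4.20373 → (0.206, 8.614).
With 90% confidence, each one-unit increase in living area is associated with a change of between 0.206 and 8.614 $1000s in house sale price.

(0.206, 8.614)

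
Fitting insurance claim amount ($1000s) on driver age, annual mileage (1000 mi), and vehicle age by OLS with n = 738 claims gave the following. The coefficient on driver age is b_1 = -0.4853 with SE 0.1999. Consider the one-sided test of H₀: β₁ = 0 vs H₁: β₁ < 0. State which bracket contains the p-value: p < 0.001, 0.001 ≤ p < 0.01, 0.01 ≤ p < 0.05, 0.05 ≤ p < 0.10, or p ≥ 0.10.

0.001 ≤ p < 0.01

t = -0.4853 / 0.1999 = -2.428.
df = n − k − 1 = 738 − 3 − 1 = 734.
One-sided p = P(T_{734} < t) ≈ 0.0077.
So 0.001 ≤ p < 0.01.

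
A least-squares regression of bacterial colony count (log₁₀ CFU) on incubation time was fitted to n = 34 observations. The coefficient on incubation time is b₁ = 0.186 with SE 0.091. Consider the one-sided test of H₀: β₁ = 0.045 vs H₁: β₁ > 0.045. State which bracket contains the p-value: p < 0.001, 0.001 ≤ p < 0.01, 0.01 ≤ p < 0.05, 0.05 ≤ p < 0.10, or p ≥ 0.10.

t = (0.186 − 0.045) / 0.091 = 1.549.
df = n − 2 = 34 − 2 = 32.
One-sided p = P(T_{32} > t) ≈ 0.0656.
So 0.05 ≤ p < 0.10.

0.05 ≤ p < 0.10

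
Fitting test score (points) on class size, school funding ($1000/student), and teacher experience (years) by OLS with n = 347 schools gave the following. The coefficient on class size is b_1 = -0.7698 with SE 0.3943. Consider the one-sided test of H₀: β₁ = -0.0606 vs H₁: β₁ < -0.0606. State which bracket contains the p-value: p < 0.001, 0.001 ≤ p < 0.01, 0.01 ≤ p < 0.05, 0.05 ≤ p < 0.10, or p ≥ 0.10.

t = (-0.7698 − (-0.0606)) / 0.3943 = -1.799.
df = n − k − 1 = 347 − 3 − 1 = 343.
One-sided p = P(T_{343} < t) ≈ 0.0365.
So 0.01 ≤ p < 0.05.

0.01 ≤ p < 0.05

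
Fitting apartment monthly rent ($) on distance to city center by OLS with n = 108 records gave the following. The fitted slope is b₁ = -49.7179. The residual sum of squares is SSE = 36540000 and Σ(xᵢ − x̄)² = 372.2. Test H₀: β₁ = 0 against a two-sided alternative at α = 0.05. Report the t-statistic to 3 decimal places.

t = -1.634

MSE = SSE/(n − 2) = 36540000/106 = 344717.
SE(b₁) = √(MSE/Sₓₓ) = √(344717/372.2) = 30.4329.
t = -49.7179 / 30.4329 = -1.634.
df = n − 2 = 106.
Two-sided p ≈ 0.1053, which is ≥ 0.05, so fail to reject H₀.
The data do not give significant evidence of an association between distance to city center and apartment monthly rent.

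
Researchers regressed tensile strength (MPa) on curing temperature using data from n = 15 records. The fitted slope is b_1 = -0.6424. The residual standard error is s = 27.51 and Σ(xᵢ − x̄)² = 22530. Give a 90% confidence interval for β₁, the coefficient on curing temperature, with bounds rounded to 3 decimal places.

SE(b_1) = s/√Sₓₓ = 27.51/√22530 = 0.183278.
df = n − 2 = 13.
t* = t_{0.05, 13} = 1.770933.
Margin = t* × SE = 1.770933 × 0.183278 = 0.32457.
CI: -0.6424 ± 0.32457 → (-0.967, -0.318).
With 90% confidence, each one-unit increase in curing temperature is associated with a change of between -0.967 and -0.318 MPa in tensile strength.

(-0.967, -0.318)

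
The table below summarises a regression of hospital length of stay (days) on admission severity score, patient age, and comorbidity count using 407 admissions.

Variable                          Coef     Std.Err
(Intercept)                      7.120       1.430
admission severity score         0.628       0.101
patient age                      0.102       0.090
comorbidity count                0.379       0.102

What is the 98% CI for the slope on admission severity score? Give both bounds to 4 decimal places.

(0.3921, 0.8639)

Read off: b = 0.628, SE = 0.101 for admission severity score.
df = n − k − 1 = 407 − 3 − 1 = 403.
t* = t_{0.01, 403} = 2.335636.
Margin = t* × SE = 2.335636 × 0.101 = 0.235899.
CI: 0.628 ± 0.235899 → (0.3921, 0.8639).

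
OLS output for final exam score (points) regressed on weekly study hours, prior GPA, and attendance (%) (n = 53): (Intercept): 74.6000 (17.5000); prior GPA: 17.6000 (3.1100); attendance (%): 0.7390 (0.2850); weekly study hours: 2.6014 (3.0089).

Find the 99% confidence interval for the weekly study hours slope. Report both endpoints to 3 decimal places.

Read off: b = 2.6014, SE = 3.0089 for weekly study hours.
df = n − k − 1 = 53 − 3 − 1 = 49.
t* = t_{0.005, 49} = 2.679952.
Margin = t* × SE = 2.679952 × 3.0089 = 8.06371.
CI: 2.6014 ± 8.06371 → (-5.462, 10.665).

(-5.462, 10.665)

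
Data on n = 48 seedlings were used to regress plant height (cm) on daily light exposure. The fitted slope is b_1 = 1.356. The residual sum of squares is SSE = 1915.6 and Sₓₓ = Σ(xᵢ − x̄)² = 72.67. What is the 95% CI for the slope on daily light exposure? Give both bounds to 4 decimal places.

(-0.1678, 2.8798)

MSE = SSE/(n − 2) = 1915.6/46 = 41.6435.
SE(b_1) = √(MSE/Sₓₓ) = √(41.6435/72.67) = 0.757.
df = n − 2 = 46.
t* = t_{0.025, 46} = 2.012896.
Margin = t* × SE = 2.012896 × 0.757 = 1.523762.
CI: 1.356 ± 1.523762 → (-0.1678, 2.8798).
With 95% confidence, each one-unit increase in daily light exposure is associated with a change of between -0.1678 and 2.8798 cm in plant height.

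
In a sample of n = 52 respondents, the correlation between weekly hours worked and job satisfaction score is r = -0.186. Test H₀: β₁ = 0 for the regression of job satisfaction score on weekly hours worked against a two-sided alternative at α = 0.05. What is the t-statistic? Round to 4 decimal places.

t = -1.3386

t = r·√(n − 2)/√(1 − r²) = -0.186·√50/√0.965404 = -1.3386.
df = n − 2 = 50.
Two-sided p ≈ 0.1868, which is ≥ 0.05, so fail to reject H₀.
The data do not give significant evidence of a linear association between weekly hours worked and job satisfaction score.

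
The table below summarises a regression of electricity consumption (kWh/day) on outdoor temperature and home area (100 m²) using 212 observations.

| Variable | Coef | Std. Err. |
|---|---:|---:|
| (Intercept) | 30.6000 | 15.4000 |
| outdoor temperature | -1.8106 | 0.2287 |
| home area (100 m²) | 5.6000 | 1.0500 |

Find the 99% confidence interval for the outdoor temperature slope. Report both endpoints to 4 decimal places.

(-2.4051, -1.2161)

Read off: b = -1.8106, SE = 0.2287 for outdoor temperature.
df = n − k − 1 = 212 − 2 − 1 = 209.
t* = t_{0.005, 209} = 2.599557.
Margin = t* × SE = 2.599557 × 0.2287 = 0.594519.
CI: -1.8106 ± 0.594519 → (-2.4051, -1.2161).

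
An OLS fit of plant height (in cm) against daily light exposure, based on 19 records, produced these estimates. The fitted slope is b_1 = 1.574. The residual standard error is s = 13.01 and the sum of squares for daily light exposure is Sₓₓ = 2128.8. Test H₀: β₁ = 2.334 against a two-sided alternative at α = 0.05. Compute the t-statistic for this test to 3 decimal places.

t = -2.695

SE(b_1) = s/√Sₓₓ = 13.01/√2128.8 = 0.281975.
t = (1.574 − 2.334) / 0.281975 = -2.695.
df = n − 2 = 17.
Two-sided p ≈ 0.0153, which is < 0.05, so reject H₀.
There is evidence that the true slope on daily light exposure differs from 2.334 cm per unit.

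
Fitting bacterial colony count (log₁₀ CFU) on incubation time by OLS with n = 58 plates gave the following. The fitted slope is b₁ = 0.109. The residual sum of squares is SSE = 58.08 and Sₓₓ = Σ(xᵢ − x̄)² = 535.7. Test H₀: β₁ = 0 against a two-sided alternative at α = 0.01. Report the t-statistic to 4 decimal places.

t = 2.4772

MSE = SSE/(n − 2) = 58.08/56 = 1.03714.
SE(b₁) = √(MSE/Sₓₓ) = √(1.03714/535.7) = 0.0440006.
t = 0.109 / 0.0440006 = 2.4772.
df = n − 2 = 56.
Two-sided p ≈ 0.0163, which is ≥ 0.01, so fail to reject H₀.
The data do not give significant evidence of an association between incubation time and bacterial colony count.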